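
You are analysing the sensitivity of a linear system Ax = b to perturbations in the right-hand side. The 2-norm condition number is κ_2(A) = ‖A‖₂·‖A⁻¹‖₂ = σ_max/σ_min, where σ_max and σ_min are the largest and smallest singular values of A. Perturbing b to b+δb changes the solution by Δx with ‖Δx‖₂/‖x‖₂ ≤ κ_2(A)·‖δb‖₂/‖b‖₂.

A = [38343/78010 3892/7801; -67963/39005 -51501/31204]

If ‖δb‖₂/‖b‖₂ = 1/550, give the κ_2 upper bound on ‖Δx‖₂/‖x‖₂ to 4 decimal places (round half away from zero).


M = AᵀA = [797842525/243422404 759724875/243422404; 759724875/243422404 2894715625/973689616]. tr(M)=7236725/1157776, det(M)=15625/4631104
λ_max, λ_min = (7236725/1157776 ± √52352098475625/1340445266176)/2 = 25/4, 625/1157776
so κ_2 = √((25/4) / (625/1157776)) = 107.6000
κ_2(A)·‖δb‖/‖b‖ = 0.1956

0.1956


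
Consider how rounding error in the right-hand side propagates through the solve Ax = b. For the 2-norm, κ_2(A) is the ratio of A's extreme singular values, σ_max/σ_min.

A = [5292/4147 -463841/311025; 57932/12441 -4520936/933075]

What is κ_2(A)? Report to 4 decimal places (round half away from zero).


AᵀA = [3608164000/154778481 -11359947340/464335443; -11359947340/464335443 35800317721/1393006329]; tr = 81181681/1656369, det = 960400/1656369
λ_max, λ_min = (81181681/1656369 ± √6584102222835361/2743558264161)/2 = 49, 19600/1656369
σ_max=√49=7, σ_min=√(19600/1656369)=(140/1287) → κ = 64.3500

64.3500


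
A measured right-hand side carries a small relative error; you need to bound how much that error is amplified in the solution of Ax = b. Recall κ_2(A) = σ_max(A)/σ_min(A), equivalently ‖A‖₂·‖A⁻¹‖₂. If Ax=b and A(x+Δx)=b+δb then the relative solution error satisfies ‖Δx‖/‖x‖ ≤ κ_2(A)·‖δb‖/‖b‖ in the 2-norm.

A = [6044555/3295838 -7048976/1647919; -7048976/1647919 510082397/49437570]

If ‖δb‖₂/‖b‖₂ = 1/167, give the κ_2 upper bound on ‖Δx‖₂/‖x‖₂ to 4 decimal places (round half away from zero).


form AᵀA = [1392241986641/64275432676 -12528631424144/241032872535; -12528631424144/241032872535 1804161586467361/14461972352100] with trace 6264544477697/42786900450 and determinant 5358972025/13691808144
solving λ² − 6264544477697/42786900450·λ + 5358972025/13691808144 = 0 gives λ = 14641/100, 9150625/3422952036
κ_2(A) = √(λ_max/λ_min) = √((14641/100) / (9150625/3422952036)) = 234.0240
bound on ‖Δx‖/‖x‖: κ·ε = 234.0240·1/167 = 1.4013

1.4013


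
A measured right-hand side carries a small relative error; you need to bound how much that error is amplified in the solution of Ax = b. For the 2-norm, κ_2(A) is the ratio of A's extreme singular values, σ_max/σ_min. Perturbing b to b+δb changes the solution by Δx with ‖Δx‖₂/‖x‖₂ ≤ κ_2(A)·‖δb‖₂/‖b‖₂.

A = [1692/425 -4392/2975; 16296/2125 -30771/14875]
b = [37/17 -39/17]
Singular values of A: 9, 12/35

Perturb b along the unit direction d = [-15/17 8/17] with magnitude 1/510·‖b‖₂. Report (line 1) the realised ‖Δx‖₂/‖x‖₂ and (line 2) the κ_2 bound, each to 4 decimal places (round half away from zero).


largest singular value 9, smallest 12/35
condition number: 9 ÷ (12/35) = 26.2500
bound on ‖Δx‖/‖x‖: κ·ε = 26.2500·1/510 = 0.0515
solve Ax = b  →  x = [-2.5567 -8.3689]
‖b‖ = 3.1623, ‖x‖ = 8.7507
re-solving with b+δb shifts x by Δx of norm 0.0181
relative error = 0.0021
tightness: 0.0021 against a bound of 0.0515 (unrounded ratio ≈ 0.0402)

0.0021
0.0515


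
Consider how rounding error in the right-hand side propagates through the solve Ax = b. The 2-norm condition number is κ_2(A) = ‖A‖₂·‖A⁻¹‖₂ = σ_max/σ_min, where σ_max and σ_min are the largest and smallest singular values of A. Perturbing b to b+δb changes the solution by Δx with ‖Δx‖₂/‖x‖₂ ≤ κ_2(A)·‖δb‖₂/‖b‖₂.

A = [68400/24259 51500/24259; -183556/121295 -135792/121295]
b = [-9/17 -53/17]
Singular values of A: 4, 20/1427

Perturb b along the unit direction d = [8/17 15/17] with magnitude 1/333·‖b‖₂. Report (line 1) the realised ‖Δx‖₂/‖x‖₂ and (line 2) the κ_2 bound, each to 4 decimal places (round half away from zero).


σ_max = 4, σ_min = 20/1427
condition number: 4 ÷ (20/1427) = 285.4000
κ_2(A)·‖δb‖/‖b‖ = 0.8571
solve Ax = b  →  x = [128.6300 -171.0900]
2-norm of b is 3.1623; of x, 214.0501
re-solving with b+δb shifts x by Δx of norm 0.6776
dividing the unrounded norms, ‖Δx‖/‖x‖ = 0.0032
tightness: 0.0032 against a bound of 0.8571 (unrounded ratio ≈ 0.0037)

0.0032
0.8571


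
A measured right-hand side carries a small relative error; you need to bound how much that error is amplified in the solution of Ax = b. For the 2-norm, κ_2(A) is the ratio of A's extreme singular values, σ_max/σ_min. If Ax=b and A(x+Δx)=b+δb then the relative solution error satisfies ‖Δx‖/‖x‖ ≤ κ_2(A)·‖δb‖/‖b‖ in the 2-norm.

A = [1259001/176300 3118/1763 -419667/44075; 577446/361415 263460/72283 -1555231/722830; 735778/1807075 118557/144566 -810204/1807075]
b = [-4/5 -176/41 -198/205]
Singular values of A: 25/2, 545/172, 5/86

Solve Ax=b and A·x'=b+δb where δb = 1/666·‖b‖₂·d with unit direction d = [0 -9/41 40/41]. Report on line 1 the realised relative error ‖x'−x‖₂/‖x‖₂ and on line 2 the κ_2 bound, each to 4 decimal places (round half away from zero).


from the listed singular values, σ₁ = 25/2, σ_n = 5/86
κ = σ_max/σ_min = (25/2)/(5/86) = 215.0000
perturbation bound = 215.0000·1/666 = 0.3228
solve Ax = b  →  x = [0.0726 -1.2667 -0.0968]
‖b‖ = 4.4721, ‖x‖ = 1.2725
Δx = A⁻¹·δb where δb = 1/666·4.4721·d; ‖Δx‖ = 0.1155
relative error = 0.0908
tightness: 0.0908 against a bound of 0.3228 (unrounded ratio ≈ 0.2812)

0.0908
0.3228


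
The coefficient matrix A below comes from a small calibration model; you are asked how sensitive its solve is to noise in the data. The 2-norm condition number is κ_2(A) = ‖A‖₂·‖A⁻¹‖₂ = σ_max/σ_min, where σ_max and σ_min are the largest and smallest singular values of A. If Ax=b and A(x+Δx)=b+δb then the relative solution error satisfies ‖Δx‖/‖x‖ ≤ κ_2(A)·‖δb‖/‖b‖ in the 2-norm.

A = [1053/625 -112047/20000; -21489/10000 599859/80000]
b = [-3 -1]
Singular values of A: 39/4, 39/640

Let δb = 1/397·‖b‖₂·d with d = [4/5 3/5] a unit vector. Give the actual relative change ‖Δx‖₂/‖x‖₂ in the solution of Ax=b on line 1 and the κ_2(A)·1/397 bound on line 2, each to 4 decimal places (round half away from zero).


0.0027
0.4030

from the listed singular values, σ₁ = 39/4, σ_n = 39/640
condition number: (39/4) ÷ (39/640) = 160.0000
κ_2(A)·‖δb‖/‖b‖ = 0.4030
solve Ax = b  →  x = [-47.2903 -13.6862]
‖b‖₂ = 3.1623 and ‖x‖₂ = 49.2309
Δx = A⁻¹·δb where δb = 1/397·3.1623·d; ‖Δx‖ = 0.1307
realised ‖Δx‖/‖x‖ = 0.0027
tightness: 0.0027 against a bound of 0.4030 (unrounded ratio ≈ 0.0066)


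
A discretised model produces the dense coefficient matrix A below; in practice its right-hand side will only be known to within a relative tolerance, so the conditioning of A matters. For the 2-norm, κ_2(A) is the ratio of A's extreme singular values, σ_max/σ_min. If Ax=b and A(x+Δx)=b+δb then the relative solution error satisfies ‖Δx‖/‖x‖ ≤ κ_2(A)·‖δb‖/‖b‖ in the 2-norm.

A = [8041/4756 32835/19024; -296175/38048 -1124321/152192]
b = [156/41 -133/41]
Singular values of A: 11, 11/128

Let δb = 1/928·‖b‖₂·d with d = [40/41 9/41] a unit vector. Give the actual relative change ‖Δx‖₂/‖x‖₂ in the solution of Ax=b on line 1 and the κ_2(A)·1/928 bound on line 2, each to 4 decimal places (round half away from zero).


0.0018
0.1379

σ_max = 11, σ_min = 11/128
κ_2(A) = 11 / (11/128) = 128.0000
κ_2(A)·‖δb‖/‖b‖ = 0.1379
solve Ax = b  →  x = [-23.8119 25.5298]
‖b‖₂ = 5.0000 and ‖x‖₂ = 34.9110
re-solving with b+δb shifts x by Δx of norm 0.0627
dividing the unrounded norms, ‖Δx‖/‖x‖ = 0.0018
tightness: 0.0018 against a bound of 0.1379 (unrounded ratio ≈ 0.0130)


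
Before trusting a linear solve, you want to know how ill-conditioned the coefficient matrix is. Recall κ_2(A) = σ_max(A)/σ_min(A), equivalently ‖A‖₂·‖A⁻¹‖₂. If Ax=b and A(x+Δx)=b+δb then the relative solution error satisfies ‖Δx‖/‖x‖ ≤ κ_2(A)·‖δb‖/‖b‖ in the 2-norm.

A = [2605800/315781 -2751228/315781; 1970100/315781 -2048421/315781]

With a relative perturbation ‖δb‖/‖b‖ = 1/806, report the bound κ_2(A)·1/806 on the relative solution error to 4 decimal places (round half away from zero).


0.3377

form AᵀA = [10671487650000/99717639961 -11204744134500/99717639961; -11204744134500/99717639961 11765284101225/99717639961] with trace 26678682225/118570321 and determinant 81000000/118570321
eigenvalues of AᵀA: λ = (tr ± √(tr²−4·det))/2 = 225, 360000/118570321
so κ_2 = √(225 / (360000/118570321)) = 272.2250
bound on ‖Δx‖/‖x‖: κ·ε = 272.2250·1/806 = 0.3377


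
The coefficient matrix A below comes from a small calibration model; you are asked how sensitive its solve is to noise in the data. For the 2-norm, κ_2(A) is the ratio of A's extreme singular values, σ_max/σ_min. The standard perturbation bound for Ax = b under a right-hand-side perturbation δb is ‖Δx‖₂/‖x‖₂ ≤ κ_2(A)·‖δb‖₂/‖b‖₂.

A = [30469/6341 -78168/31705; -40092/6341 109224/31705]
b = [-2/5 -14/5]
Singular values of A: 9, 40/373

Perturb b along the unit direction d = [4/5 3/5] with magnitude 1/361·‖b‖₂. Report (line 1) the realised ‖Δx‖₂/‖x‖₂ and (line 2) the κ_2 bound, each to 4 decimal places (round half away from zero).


σ_max = 9, σ_min = 40/373
condition number: 9 ÷ (40/373) = 83.9250
κ_2(A)·‖δb‖/‖b‖ = 0.2325
solve Ax = b  →  x = [-8.5804 -16.5605]
‖b‖ = 2.8284, ‖x‖ = 18.6513
re-solving with b+δb shifts x by Δx of norm 0.0731
dividing the unrounded norms, ‖Δx‖/‖x‖ = 0.0039
tightness: 0.0039 against a bound of 0.2325 (unrounded ratio ≈ 0.0168)

0.0039
0.2325


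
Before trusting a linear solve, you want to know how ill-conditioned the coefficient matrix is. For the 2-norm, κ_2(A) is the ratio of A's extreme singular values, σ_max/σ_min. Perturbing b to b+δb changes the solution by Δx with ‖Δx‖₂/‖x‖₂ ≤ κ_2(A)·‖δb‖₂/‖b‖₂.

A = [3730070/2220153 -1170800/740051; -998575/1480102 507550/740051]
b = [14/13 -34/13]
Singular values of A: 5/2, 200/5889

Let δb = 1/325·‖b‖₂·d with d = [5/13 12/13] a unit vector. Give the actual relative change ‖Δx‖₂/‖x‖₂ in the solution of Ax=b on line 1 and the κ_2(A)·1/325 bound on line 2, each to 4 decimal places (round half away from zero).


0.0044
0.2265

largest singular value 5/2, smallest 200/5889
condition number: (5/2) ÷ (200/5889) = 73.6125
worst-case relative error ≤ 73.6125 × 1/325 = 0.2265
solve Ax = b  →  x = [-40.0345 -43.1962]
2-norm of b is 2.8284; of x, 58.8954
with δb = [0.0033 0.0080], A·Δx = δb → ‖Δx‖ = 0.2563
relative error = 0.0044
tightness: 0.0044 against a bound of 0.2265 (unrounded ratio ≈ 0.0192)


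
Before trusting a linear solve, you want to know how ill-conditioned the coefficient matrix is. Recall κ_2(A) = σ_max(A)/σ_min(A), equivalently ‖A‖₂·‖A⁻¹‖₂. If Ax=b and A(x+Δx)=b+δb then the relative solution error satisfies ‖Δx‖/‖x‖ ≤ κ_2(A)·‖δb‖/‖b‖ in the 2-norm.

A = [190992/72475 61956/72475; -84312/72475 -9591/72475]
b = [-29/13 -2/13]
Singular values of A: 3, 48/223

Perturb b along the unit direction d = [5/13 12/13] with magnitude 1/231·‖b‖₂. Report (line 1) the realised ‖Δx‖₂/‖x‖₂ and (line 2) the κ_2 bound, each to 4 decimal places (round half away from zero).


σ_max = 3, σ_min = 48/223
κ_2(A) = 3 / (48/223) = 13.9375
perturbation bound = 13.9375·1/231 = 0.0603
solve Ax = b  →  x = [0.6608 -4.6467]
‖b‖₂ = 2.2361 and ‖x‖₂ = 4.6934
Δx = A⁻¹·δb where δb = 1/231·2.2361·d; ‖Δx‖ = 0.0450
realised ‖Δx‖/‖x‖ = 0.0096
tightness: 0.0096 against a bound of 0.0603 (unrounded ratio ≈ 0.1588)

0.0096
0.0603


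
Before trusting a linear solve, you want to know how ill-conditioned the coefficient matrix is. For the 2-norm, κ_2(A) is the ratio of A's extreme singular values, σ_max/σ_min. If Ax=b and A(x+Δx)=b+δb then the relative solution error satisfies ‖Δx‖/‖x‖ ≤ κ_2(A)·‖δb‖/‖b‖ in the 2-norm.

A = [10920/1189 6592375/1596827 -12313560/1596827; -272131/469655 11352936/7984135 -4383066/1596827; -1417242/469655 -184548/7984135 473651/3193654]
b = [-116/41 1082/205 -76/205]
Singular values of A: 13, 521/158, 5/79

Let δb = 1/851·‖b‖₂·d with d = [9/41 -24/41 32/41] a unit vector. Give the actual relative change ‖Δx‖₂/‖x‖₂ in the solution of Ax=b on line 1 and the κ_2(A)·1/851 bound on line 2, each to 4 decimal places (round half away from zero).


from the listed singular values, σ₁ = 13, σ_n = 5/79
condition number: 13 ÷ (5/79) = 205.4000
worst-case relative error ≤ 205.4000 × 1/851 = 0.2414
solve Ax = b  →  x = [-0.9480 -55.4013 -30.4226]
‖b‖₂ = 6.0000 and ‖x‖₂ = 63.2118
with δb = [0.0015 -0.0041 0.0055], A·Δx = δb → ‖Δx‖ = 0.1114
realised ‖Δx‖/‖x‖ = 0.0018
realised/bound (from unrounded values) ≈ 0.0073

0.0018
0.2414


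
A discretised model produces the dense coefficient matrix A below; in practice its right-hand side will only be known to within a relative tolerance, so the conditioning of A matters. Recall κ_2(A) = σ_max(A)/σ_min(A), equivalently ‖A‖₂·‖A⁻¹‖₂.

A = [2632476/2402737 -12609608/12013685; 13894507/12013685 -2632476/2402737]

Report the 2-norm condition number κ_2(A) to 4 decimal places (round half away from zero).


AᵀA = [435559538689/171615490225 -16592496228/6864619609; -16592496228/6864619609 395065946704/171615490225]; tr = 987664073/204061225, det = 937024/5101530625
λ_max, λ_min = (987664073/204061225 ± √39017989098100089/1665639341940025)/2 = 121/25, 7744/204061225
κ = σ_max/σ_min = (11/5)/(88/14285) = 357.1250

357.1250


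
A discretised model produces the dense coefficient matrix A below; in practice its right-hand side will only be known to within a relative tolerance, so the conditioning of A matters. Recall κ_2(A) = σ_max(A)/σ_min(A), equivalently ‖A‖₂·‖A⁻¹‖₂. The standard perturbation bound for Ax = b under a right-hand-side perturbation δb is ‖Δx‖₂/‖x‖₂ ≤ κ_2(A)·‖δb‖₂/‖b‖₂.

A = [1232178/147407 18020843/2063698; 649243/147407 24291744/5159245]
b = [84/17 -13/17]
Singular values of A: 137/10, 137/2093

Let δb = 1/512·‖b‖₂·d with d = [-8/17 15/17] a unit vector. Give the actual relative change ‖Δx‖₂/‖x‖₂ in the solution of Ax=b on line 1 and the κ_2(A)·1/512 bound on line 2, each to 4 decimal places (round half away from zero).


σ_max = 137/10, σ_min = 137/2093
κ_2(A) = (137/10) / (137/2093) = 209.3000
worst-case relative error ≤ 209.3000 × 1/512 = 0.4088
solve Ax = b  →  x = [33.3901 -31.3969]
‖b‖ = 5.0000, ‖x‖ = 45.8330
re-solving with b+δb shifts x by Δx of norm 0.1492
dividing the unrounded norms, ‖Δx‖/‖x‖ = 0.0033
tightness: 0.0033 against a bound of 0.4088 (unrounded ratio ≈ 0.0080)

0.0033
0.4088


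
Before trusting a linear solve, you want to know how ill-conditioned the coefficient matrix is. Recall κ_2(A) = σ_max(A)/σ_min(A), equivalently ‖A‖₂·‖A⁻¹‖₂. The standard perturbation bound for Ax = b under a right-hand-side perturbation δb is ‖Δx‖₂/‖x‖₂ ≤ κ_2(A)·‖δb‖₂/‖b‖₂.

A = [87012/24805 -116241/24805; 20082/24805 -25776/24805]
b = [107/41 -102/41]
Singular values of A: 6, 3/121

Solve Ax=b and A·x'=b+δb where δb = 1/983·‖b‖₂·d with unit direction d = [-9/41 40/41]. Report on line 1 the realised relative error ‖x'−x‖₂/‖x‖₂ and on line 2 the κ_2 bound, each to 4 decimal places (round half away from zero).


from the listed singular values, σ₁ = 6, σ_n = 3/121
κ_2(A) = 6 / (3/121) = 242.0000
worst-case relative error ≤ 242.0000 × 1/983 = 0.2462
solve Ax = b  →  x = [-96.6000 -72.8667]
‖b‖₂ = 3.6056 and ‖x‖₂ = 121.0005
Δx = A⁻¹·δb where δb = 1/983·3.6056·d; ‖Δx‖ = 0.1479
relative error = 0.0012
tightness: 0.0012 against a bound of 0.2462 (unrounded ratio ≈ 0.0050)

0.0012
0.2462


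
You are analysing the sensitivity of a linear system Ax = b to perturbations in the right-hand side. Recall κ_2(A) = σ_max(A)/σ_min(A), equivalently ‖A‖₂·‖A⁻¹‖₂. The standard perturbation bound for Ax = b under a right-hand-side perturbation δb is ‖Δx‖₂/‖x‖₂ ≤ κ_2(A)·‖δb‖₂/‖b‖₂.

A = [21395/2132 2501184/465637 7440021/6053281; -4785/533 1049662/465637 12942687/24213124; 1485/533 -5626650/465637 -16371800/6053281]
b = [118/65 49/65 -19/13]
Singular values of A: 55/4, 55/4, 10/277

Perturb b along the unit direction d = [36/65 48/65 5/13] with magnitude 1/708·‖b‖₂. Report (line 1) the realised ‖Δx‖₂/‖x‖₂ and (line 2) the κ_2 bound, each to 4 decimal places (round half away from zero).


σ_max = 55/4, σ_min = 10/277
condition number: (55/4) ÷ (10/277) = 380.8750
worst-case relative error ≤ 380.8750 × 1/708 = 0.5380
solve Ax = b  →  x = [0.0390 -5.9265 27.0590]
‖b‖₂ = 2.4495 and ‖x‖₂ = 27.7005
Δx = A⁻¹·δb where δb = 1/708·2.4495·d; ‖Δx‖ = 0.0958
relative error = 0.0035
realised/bound (from unrounded values) ≈ 0.0064

0.0035
0.5380


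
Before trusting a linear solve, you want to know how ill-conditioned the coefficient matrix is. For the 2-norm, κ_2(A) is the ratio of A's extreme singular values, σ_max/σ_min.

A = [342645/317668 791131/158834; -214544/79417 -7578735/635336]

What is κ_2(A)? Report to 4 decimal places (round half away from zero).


298.0000

AᵀA = [5052494929/597118096 11225143215/298559048; 11225143215/298559048 399120925129/2388472384]; tr = 249453245/1420864, det = 7890481/22733824
char-poly roots: 2809/16 and 2809/1420864
so κ_2 = √((2809/16) / (2809/1420864)) = 298.0000


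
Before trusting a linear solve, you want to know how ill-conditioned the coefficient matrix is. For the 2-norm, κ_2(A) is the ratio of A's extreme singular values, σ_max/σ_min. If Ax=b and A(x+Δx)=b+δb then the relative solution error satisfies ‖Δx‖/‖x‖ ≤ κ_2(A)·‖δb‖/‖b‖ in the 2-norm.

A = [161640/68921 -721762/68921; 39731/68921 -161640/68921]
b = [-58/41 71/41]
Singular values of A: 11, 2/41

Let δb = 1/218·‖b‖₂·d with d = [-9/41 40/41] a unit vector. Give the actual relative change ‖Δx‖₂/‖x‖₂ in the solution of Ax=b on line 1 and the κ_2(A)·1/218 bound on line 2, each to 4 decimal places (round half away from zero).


0.0051
1.0344

largest singular value 11, smallest 2/41
condition number: 11 ÷ (2/41) = 225.5000
perturbation bound = 225.5000·1/218 = 1.0344
solve Ax = b  →  x = [39.9800 9.0887]
‖b‖₂ = 2.2361 and ‖x‖₂ = 41.0001
Δx = A⁻¹·δb where δb = 1/218·2.2361·d; ‖Δx‖ = 0.2103
realised ‖Δx‖/‖x‖ = 0.0051
so the bound overstates the realised error by a factor of ≈ 201.6938 (computed from the unrounded values)


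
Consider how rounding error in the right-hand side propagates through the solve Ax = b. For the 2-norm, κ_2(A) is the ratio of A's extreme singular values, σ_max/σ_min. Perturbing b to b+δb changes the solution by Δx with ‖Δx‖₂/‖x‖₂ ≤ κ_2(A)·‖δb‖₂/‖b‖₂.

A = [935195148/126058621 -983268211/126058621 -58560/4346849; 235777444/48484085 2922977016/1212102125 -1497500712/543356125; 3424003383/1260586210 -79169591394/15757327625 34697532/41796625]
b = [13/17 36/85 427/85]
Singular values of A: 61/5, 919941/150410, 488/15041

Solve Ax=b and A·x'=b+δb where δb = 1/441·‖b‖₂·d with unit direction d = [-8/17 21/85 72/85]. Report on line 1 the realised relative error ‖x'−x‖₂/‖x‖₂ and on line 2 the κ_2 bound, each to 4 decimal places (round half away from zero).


0.0029
0.8527

σ_max = 61/5, σ_min = 488/15041
κ_2(A) = (61/5) / (488/15041) = 376.0250
perturbation bound = 376.0250·1/441 = 0.8527
solve Ax = b  →  x = [42.0777 39.7344 108.8595]
‖b‖ = 5.0990, ‖x‖ = 123.2872
with δb = [-0.0054 0.0029 0.0098], A·Δx = δb → ‖Δx‖ = 0.3564
dividing the unrounded norms, ‖Δx‖/‖x‖ = 0.0029
tightness: 0.0029 against a bound of 0.8527 (unrounded ratio ≈ 0.0034)


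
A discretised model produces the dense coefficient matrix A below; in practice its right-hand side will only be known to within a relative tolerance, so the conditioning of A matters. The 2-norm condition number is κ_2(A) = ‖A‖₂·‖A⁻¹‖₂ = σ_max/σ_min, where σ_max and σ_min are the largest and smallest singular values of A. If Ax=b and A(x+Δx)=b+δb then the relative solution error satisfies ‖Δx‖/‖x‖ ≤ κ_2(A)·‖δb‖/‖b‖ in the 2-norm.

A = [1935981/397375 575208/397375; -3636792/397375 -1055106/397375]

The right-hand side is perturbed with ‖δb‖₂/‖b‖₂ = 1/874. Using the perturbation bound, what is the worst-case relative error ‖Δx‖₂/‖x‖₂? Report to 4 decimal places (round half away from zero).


0.4279

M = AᵀA = [469876221/4371125 137046168/4371125; 137046168/4371125 39975444/4371125]. tr(M)=101970333/874225, det(M)=2125764/21855625
solving λ² − 101970333/874225·λ + 2125764/21855625 = 0 gives λ = 2916/25, 729/874225
so κ_2 = √((2916/25) / (729/874225)) = 374.0000
perturbation bound = 374.0000·1/874 = 0.4279


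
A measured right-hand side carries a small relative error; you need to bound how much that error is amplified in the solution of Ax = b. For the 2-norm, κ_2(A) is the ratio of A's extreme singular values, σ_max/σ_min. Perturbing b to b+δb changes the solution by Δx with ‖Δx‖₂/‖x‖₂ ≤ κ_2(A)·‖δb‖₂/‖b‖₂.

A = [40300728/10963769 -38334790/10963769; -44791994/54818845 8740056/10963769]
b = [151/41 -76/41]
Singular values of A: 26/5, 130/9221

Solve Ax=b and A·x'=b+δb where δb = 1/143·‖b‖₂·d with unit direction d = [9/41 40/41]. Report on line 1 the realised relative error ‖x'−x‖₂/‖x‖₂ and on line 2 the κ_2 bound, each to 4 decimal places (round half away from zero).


0.0288
2.5793

from the listed singular values, σ₁ = 26/5, σ_n = 130/9221
κ = σ_max/σ_min = (26/5)/(130/9221) = 368.8400
perturbation bound = 368.8400·1/143 = 2.5793
solve Ax = b  →  x = [-48.3607 -51.8942]
‖b‖₂ = 4.1231 and ‖x‖₂ = 70.9349
with δb = [0.0063 0.0281], A·Δx = δb → ‖Δx‖ = 2.0451
dividing the unrounded norms, ‖Δx‖/‖x‖ = 0.0288
realised/bound (from unrounded values) ≈ 0.0112


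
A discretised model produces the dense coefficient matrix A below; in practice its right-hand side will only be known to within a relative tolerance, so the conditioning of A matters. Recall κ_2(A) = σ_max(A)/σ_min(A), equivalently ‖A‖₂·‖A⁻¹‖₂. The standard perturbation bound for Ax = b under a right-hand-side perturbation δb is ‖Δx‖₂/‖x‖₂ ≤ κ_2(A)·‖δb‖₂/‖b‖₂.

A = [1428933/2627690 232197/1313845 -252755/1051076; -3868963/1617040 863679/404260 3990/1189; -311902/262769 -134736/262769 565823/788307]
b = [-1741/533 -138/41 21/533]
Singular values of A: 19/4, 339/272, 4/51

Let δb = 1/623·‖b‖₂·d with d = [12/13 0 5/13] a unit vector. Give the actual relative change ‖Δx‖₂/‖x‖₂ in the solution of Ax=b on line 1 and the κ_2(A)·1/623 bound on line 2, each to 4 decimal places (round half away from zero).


0.0025
0.0972

σ_max = 19/4, σ_min = 4/51
condition number: (19/4) ÷ (4/51) = 60.5625
worst-case relative error ≤ 60.5625 × 1/623 = 0.0972
solve Ax = b  →  x = [-22.7730 15.0738 -26.8367]
‖b‖ = 4.6904, ‖x‖ = 38.2889
δb = ε·‖b‖·d = [0.0069 0.0000 0.0029]; solving A·Δx = δb gives ‖Δx‖ = 0.0960
dividing the unrounded norms, ‖Δx‖/‖x‖ = 0.0025
tightness: 0.0025 against a bound of 0.0972 (unrounded ratio ≈ 0.0258)


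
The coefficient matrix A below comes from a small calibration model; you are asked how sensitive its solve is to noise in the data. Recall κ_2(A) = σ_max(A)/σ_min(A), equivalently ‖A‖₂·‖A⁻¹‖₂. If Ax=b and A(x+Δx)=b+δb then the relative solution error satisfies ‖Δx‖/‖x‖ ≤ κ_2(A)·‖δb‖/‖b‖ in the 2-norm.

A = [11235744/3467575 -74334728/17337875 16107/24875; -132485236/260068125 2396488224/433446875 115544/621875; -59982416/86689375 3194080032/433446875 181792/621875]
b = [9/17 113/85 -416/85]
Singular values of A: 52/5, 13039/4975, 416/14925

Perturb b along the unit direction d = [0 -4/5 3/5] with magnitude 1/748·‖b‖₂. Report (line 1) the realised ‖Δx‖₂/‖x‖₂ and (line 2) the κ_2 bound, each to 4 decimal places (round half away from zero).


from the listed singular values, σ₁ = 52/5, σ_n = 416/14925
condition number: (52/5) ÷ (416/14925) = 373.1250
worst-case relative error ≤ 373.1250 × 1/748 = 0.4988
solve Ax = b  →  x = [38.9086 8.4588 -137.8761]
2-norm of b is 5.0990; of x, 143.5104
re-solving with b+δb shifts x by Δx of norm 0.2446
relative error = 0.0017
tightness: 0.0017 against a bound of 0.4988 (unrounded ratio ≈ 0.0034)

0.0017
0.4988


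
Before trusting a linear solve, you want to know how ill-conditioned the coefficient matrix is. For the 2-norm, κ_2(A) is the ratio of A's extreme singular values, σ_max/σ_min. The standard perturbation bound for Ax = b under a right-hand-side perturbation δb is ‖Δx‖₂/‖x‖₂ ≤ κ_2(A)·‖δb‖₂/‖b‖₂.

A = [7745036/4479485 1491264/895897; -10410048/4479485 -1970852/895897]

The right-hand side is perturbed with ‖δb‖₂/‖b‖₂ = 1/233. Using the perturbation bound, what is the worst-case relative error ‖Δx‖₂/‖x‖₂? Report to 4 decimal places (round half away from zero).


M = AᵀA = [6734187280144/802631434609 6413311457280/802631434609; 6413311457280/802631434609 6108125923600/802631434609]. tr(M)=15270289184/954377449, det(M)=4000000/954377449
eigenvalues of AᵀA: λ = (tr ± √(tr²−4·det))/2 = 16, 250000/954377449
κ = σ_max/σ_min = 4/(500/30893) = 247.1440
worst-case relative error ≤ 247.1440 × 1/233 = 1.0607

1.0607


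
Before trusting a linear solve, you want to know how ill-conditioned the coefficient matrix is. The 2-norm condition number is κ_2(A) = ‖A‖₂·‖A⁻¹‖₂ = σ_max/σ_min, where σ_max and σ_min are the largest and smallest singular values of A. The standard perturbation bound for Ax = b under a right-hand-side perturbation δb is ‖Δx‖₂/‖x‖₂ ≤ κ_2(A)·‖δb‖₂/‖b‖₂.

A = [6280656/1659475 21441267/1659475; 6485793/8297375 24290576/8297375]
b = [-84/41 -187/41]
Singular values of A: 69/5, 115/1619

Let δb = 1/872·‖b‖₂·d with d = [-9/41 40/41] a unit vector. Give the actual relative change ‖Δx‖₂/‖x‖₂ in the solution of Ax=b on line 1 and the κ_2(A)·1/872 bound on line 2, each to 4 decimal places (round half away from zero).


0.0014
0.2228

largest singular value 69/5, smallest 115/1619
κ = σ_max/σ_min = (69/5)/(115/1619) = 194.2800
perturbation bound = 194.2800·1/872 = 0.2228
solve Ax = b  →  x = [53.9997 -15.9763]
‖b‖₂ = 5.0000 and ‖x‖₂ = 56.3135
Δx = A⁻¹·δb where δb = 1/872·5.0000·d; ‖Δx‖ = 0.0807
realised ‖Δx‖/‖x‖ = 0.0014
so the bound overstates the realised error by a factor of ≈ 155.4252 (computed from the unrounded values)


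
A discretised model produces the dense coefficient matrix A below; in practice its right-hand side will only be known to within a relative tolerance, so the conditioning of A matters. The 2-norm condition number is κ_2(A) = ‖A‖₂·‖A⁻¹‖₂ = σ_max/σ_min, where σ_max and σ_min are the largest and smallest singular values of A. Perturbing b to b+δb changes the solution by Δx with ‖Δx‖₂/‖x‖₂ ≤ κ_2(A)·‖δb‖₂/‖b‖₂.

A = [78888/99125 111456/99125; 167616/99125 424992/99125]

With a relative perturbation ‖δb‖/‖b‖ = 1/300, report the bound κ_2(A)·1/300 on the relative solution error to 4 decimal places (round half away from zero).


M = AᵀA = [4223808/1209325 393984/48373; 393984/48373 23758848/1209325]. tr(M)=2152512/93025, det(M)=5308416/2325625
λ_max, λ_min = (2152512/93025 ± √182171897856/346146025)/2 = 576/25, 9216/93025
κ = σ_max/σ_min = (24/5)/(96/305) = 15.2500
κ_2(A)·‖δb‖/‖b‖ = 0.0508

0.0508


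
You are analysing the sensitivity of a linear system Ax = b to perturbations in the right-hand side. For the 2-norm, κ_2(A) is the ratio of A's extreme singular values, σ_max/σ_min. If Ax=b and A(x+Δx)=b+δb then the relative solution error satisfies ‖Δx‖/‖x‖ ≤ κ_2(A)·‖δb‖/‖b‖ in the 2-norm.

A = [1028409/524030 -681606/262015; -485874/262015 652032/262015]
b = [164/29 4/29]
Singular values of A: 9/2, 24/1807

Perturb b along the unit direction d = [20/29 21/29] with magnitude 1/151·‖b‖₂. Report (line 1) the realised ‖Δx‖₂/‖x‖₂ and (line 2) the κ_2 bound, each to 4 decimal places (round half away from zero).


0.0094
2.2438

σ_max = 9/2, σ_min = 24/1807
κ_2(A) = (9/2) / (24/1807) = 338.8125
bound on ‖Δx‖/‖x‖: κ·ε = 338.8125·1/151 = 2.2438
solve Ax = b  →  x = [241.4667 179.9889]
‖b‖ = 5.6569, ‖x‖ = 301.1680
re-solving with b+δb shifts x by Δx of norm 2.8206
dividing the unrounded norms, ‖Δx‖/‖x‖ = 0.0094
tightness: 0.0094 against a bound of 2.2438 (unrounded ratio ≈ 0.0042)


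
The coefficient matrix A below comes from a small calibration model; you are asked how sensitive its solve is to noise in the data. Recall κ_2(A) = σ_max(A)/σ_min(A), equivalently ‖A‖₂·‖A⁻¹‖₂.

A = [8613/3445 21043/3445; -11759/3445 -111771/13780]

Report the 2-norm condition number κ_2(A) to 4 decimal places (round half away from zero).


AᵀA = [8498314/474721 81571545/1898884; 81571545/1898884 783107281/7595536]; tr = 5438345/44944, det = 14641/44944
eigenvalues of AᵀA: λ = (tr ± √(tr²−4·det))/2 = 121, 121/44944
σ_max=√121=11, σ_min=√(121/44944)=(11/212) → κ = 212.0000

212.0000


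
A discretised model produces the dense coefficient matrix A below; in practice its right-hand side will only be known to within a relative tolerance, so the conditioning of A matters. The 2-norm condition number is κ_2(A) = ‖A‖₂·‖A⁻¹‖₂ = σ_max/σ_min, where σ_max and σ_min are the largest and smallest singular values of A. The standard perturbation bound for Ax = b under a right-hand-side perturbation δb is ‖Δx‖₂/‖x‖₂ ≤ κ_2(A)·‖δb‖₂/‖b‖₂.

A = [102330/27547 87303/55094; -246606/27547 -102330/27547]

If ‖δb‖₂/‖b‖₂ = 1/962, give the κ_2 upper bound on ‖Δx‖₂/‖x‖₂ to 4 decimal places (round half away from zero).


0.2965

form AᵀA = [421810344/4490161 175751775/4490161; 175751775/4490161 292943961/17960644] with trace 11717073/106276 and determinant 3969/26569
solving λ² − 11717073/106276·λ + 3969/26569 = 0 gives λ = 441/4, 36/26569
σ_max=√(441/4)=(21/2), σ_min=√(36/26569)=(6/163) → κ = 285.2500
perturbation bound = 285.2500·1/962 = 0.2965


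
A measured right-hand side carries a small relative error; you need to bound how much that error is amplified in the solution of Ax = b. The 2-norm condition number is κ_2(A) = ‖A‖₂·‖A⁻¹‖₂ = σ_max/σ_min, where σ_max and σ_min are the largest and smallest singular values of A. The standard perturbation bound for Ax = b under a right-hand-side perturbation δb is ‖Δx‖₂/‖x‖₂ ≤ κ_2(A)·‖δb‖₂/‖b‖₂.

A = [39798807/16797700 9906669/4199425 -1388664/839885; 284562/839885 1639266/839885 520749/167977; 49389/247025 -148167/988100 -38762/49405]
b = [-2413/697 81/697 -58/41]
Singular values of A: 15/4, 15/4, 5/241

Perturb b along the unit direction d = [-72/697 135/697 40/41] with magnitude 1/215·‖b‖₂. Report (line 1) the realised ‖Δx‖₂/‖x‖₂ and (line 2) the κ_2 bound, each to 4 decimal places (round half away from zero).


σ_max = 15/4, σ_min = 5/241
condition number: (15/4) ÷ (5/241) = 180.7500
κ_2(A)·‖δb‖/‖b‖ = 0.8407
solve Ax = b  →  x = [-37.6171 27.2128 -12.9840]
2-norm of b is 3.7417; of x, 48.2096
Δx = A⁻¹·δb where δb = 1/215·3.7417·d; ‖Δx‖ = 0.8388
realised ‖Δx‖/‖x‖ = 0.0174
so the bound overstates the realised error by a factor of ≈ 48.3171 (computed from the unrounded values)

0.0174
0.8407


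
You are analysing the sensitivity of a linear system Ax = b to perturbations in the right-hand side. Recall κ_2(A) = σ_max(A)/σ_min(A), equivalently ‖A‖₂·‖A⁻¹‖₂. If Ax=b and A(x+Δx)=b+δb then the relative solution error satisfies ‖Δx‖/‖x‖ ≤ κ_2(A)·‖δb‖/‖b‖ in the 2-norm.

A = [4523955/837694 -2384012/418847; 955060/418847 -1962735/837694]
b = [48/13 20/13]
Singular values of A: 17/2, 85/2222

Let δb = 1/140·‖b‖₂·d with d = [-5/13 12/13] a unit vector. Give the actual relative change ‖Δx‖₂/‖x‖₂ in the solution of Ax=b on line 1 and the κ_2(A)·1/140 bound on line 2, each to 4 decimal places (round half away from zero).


1.5871
1.5871

largest singular value 17/2, smallest 85/2222
κ = σ_max/σ_min = (17/2)/(85/2222) = 222.2000
worst-case relative error ≤ 222.2000 × 1/140 = 1.5871
solve Ax = b  →  x = [0.3245 -0.3408]
‖b‖ = 4.0000, ‖x‖ = 0.4706
δb = ε·‖b‖·d = [-0.0110 0.0264]; solving A·Δx = δb gives ‖Δx‖ = 0.7469
realised ‖Δx‖/‖x‖ = 1.5871
realised/bound = 1 exactly: the bound is attained for this b and d


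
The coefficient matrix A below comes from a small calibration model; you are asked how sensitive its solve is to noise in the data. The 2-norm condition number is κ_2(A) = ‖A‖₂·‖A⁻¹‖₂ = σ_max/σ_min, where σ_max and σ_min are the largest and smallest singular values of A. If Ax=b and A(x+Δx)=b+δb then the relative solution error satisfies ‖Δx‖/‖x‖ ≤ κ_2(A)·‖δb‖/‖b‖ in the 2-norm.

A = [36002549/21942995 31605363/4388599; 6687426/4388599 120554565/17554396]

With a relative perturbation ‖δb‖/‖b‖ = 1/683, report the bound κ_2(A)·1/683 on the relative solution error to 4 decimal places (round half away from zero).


0.5188

form AᵀA = [2870660163061/572526789025 5102552427039/229010715610; 5102552427039/229010715610 36285120889569/366417144976] with trace 566959300921/5449392400 and determinant 18792225/217975696
char-poly roots: 2601/25 and 180625/217975696
so κ_2 = √((2601/25) / (180625/217975696)) = 354.3360
perturbation bound = 354.3360·1/683 = 0.5188


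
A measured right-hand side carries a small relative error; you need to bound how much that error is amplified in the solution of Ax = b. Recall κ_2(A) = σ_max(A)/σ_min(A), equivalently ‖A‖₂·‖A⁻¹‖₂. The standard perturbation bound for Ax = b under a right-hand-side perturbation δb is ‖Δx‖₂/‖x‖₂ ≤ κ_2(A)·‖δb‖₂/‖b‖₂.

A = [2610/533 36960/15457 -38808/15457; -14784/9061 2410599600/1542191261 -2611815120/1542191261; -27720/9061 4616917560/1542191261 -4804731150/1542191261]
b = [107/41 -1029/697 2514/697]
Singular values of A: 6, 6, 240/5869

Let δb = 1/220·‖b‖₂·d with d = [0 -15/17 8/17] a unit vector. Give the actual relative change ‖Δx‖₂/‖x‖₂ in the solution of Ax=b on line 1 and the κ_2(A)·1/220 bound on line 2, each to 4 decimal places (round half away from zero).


0.0071
0.6669

largest singular value 6, smallest 240/5869
κ = σ_max/σ_min = 6/(240/5869) = 146.7250
bound on ‖Δx‖/‖x‖: κ·ε = 146.7250·1/220 = 0.6669
solve Ax = b  →  x = [0.1154 53.5313 50.1678]
2-norm of b is 4.6904; of x, 73.3650
Δx = A⁻¹·δb where δb = 1/220·4.6904·d; ‖Δx‖ = 0.5214
realised ‖Δx‖/‖x‖ = 0.0071
so the bound overstates the realised error by a factor of ≈ 93.8488 (computed from the unrounded values)


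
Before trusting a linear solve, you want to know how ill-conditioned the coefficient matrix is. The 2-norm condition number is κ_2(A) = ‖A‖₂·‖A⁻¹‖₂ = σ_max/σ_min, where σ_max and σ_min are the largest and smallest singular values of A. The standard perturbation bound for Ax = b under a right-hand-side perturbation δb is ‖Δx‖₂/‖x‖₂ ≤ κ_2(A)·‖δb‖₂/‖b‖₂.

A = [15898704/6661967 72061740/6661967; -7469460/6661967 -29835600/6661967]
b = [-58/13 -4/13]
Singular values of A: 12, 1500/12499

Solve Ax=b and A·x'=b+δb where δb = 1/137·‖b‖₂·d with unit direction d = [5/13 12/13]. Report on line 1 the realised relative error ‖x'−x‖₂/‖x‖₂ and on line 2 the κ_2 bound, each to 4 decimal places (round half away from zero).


0.0163
0.7299

largest singular value 12, smallest 1500/12499
κ = σ_max/σ_min = 12/(1500/12499) = 99.9920
κ_2(A)·‖δb‖/‖b‖ = 0.7299
solve Ax = b  →  x = [16.1857 -3.9834]
‖b‖₂ = 4.4721 and ‖x‖₂ = 16.6687
re-solving with b+δb shifts x by Δx of norm 0.2720
realised ‖Δx‖/‖x‖ = 0.0163
so the bound overstates the realised error by a factor of ≈ 44.7267 (computed from the unrounded values)


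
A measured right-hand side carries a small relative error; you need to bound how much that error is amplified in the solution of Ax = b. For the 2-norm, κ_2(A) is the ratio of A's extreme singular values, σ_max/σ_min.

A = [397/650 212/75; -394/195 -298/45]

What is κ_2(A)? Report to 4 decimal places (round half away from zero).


form AᵀA = [100249/22500 254926/16875; 254926/16875 2624596/50625] with trace 18241/324 and determinant 25/9
eigenvalues of AᵀA: λ = (tr ± √(tr²−4·det))/2 = 225/4, 4/81
κ = σ_max/σ_min = (15/2)/(2/9) = 33.7500

33.7500


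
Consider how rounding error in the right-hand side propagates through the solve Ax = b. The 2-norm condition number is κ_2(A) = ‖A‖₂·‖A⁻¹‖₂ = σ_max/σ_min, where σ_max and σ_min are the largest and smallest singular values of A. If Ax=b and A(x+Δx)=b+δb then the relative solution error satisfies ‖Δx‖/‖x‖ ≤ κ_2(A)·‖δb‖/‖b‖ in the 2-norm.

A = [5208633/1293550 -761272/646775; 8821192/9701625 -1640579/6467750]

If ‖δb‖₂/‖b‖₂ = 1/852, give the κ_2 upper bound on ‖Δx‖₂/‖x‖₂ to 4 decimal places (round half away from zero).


AᵀA = [3816461452801/223965562500 -92760513664/18663796875; -92760513664/18663796875 36076743161/24885062500]; tr = 3312921713/179172450, det = 3418801/1433379600
eigenvalues of AᵀA: λ = (tr ± √(tr²−4·det))/2 = 1849/100, 1849/14333796
κ = σ_max/σ_min = (43/10)/(43/3786) = 378.6000
bound on ‖Δx‖/‖x‖: κ·ε = 378.6000·1/852 = 0.4444

0.4444


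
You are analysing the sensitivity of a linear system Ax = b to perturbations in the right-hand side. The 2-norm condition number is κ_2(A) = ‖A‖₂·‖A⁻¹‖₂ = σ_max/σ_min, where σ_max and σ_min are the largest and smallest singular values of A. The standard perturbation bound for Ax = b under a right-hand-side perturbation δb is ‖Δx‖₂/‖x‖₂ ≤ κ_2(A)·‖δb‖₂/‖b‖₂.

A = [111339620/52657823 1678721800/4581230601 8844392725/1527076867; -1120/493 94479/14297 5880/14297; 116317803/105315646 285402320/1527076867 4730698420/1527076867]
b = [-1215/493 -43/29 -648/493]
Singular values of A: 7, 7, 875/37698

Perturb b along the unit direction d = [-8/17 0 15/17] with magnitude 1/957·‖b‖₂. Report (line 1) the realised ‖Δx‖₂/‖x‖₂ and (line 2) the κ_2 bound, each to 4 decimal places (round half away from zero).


0.3151
0.3151

from the listed singular values, σ₁ = 7, σ_n = 875/37698
κ_2(A) = 7 / (875/37698) = 301.5840
perturbation bound = 301.5840·1/957 = 0.3151
solve Ax = b  →  x = [-0.0672 -0.2234 -0.3868]
2-norm of b is 3.1623; of x, 0.4518
with δb = [-0.0016 0.0000 0.0029], A·Δx = δb → ‖Δx‖ = 0.1424
realised ‖Δx‖/‖x‖ = 0.3151
realised/bound = 1 exactly: the bound is attained for this b and d
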